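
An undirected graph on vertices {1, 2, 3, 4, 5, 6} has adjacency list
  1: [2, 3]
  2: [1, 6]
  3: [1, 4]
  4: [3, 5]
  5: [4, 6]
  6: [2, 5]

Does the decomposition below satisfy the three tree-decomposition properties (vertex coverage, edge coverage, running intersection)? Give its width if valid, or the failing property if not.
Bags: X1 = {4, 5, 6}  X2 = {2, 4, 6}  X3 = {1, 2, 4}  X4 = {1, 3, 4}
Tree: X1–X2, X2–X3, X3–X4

Yes; width 2.

Checking the three conditions: (i) the bags cover all of {1, 2, 3, 4, 5, 6}; (ii) for each edge, some bag contains both endpoints; (iii) the bags containing any fixed vertex form a subtree. All hold, so the decomposition is valid with width 3 − 1 = 2.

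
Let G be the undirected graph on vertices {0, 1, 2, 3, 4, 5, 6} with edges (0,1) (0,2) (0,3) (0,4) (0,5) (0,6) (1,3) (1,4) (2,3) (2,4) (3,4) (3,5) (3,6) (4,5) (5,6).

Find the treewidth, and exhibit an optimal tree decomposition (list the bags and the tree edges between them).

Each bag holds 4 vertices, so the decomposition has width 3, which upper-bounds the treewidth. On the other hand G contains the 4-clique {0, 1, 3, 4}. A clique must lie in a single bag of any decomposition, so no decomposition can have width below 3. Therefore the treewidth is 3.

Treewidth 3.
One optimal decomposition is:
Bags: B1 = {0, 3, 4, 5}  B2 = {0, 1, 3, 4}  B3 = {0, 3, 5, 6}  B4 = {0, 2, 3, 4}
Tree: B1–B2, B1–B3, B1–B4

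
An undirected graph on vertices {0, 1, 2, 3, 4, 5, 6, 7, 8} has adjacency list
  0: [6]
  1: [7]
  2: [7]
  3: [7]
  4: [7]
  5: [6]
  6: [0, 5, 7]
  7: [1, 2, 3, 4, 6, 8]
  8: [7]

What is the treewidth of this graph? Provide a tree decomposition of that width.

Each bag holds 2 vertices, so the decomposition has width 1, which upper-bounds the treewidth. Since G has at least one edge (e.g. 7–6), it is not an edgeless graph, so tw(G) ≥ 1. Therefore the treewidth is 1.

Treewidth 1.
One such decomposition:
Bags: B1 = {6, 7}  B2 = {5, 6}  B3 = {4, 7}  B4 = {1, 7}  B5 = {2, 7}  B6 = {0, 6}  B7 = {3, 7}  B8 = {7, 8}
Tree: B1–B2, B1–B3, B3–B4, B1–B5, B1–B6, B1–B7, B3–B8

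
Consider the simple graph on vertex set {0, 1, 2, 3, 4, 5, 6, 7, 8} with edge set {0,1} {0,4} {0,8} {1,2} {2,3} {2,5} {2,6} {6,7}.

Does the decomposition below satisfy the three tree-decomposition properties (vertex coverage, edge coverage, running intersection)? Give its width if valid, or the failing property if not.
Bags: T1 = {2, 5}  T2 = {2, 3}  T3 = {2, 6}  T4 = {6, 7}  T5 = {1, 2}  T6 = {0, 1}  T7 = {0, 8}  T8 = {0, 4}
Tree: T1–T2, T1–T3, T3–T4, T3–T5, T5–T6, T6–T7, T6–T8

Vertex coverage: the bags together contain {0, 1, 2, 3, 4, 5, 6, 7, 8}, the full vertex set. Edge coverage: each edge of G has both endpoints in at least one bag. Running intersection: for every vertex, the bags containing it form a connected subtree. All three properties hold, so this is a valid tree decomposition of width max|bag| − 1 = 1, and hence tw(G) ≤ 1.

Yes; width 1.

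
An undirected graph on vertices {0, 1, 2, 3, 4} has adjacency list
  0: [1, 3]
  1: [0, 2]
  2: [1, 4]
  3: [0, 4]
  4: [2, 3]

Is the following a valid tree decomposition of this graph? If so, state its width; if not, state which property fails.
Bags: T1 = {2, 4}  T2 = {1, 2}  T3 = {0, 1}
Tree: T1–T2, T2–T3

No — vertex 3 appears in no bag.

A tree decomposition must satisfy three properties: every vertex lies in some bag; for every edge, both endpoints lie together in some bag; and for every vertex, the bags containing it form a connected subtree. Here vertex 3 appears in no bag, so the decomposition is invalid.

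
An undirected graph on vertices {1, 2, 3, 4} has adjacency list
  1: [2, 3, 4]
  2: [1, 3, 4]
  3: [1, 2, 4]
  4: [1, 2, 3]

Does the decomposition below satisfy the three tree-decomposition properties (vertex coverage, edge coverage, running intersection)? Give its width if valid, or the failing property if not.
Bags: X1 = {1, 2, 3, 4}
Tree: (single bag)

Checking the three conditions: (i) the bags cover all of {1, 2, 3, 4}; (ii) for each edge, some bag contains both endpoints; (iii) the bags containing any fixed vertex form a subtree. All hold, so the decomposition is valid with width 4 − 1 = 3.

Yes; width 3.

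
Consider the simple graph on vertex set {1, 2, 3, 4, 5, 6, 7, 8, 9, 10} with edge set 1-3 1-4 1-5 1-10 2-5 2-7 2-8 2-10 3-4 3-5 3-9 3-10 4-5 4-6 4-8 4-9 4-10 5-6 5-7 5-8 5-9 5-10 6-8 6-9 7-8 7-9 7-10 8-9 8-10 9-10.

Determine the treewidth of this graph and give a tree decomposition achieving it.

Treewidth 4.
One such decomposition:
Bags: B1 = {5, 7, 8, 9, 10}  B2 = {4, 5, 8, 9, 10}  B3 = {3, 4, 5, 9, 10}  B4 = {4, 5, 6, 8, 9}  B5 = {2, 5, 7, 8, 10}  B6 = {1, 3, 4, 5, 10}
Tree: B1–B2, B2–B3, B2–B4, B1–B5, B3–B6

Each bag holds 5 vertices, so the decomposition has width 4, which upper-bounds the treewidth. On the other hand G contains the 5-clique {2, 5, 7, 8, 10}. A clique must lie in a single bag of any decomposition, so no decomposition can have width below 4. Therefore the treewidth is 4.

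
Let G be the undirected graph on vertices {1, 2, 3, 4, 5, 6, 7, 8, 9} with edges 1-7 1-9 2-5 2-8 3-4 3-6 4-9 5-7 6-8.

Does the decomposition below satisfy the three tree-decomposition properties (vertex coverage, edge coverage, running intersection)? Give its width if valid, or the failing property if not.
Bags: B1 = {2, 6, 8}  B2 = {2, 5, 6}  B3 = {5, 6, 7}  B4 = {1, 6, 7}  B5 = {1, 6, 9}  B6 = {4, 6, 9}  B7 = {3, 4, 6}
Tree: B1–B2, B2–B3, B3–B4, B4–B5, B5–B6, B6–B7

Every vertex of G appears in some bag (union = {1, 2, 3, 4, 5, 6, 7, 8, 9}); every edge is covered by a bag; and for each vertex v the set of bags containing v is connected in the bag tree. The decomposition is therefore valid. The largest bag has 3 vertices, so the width is 2.

Yes; width 2.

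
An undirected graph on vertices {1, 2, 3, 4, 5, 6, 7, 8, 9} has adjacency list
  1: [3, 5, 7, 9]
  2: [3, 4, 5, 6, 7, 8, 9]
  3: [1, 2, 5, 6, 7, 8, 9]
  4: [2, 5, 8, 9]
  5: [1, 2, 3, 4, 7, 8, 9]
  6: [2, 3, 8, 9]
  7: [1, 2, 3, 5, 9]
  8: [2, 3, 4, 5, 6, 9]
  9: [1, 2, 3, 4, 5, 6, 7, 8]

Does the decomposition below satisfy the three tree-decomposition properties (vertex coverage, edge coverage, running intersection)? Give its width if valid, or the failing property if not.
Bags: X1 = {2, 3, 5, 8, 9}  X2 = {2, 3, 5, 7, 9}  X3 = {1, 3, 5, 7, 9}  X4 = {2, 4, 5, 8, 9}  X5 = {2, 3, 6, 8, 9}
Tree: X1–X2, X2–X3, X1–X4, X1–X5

Every vertex of G appears in some bag (union = {1, 2, 3, 4, 5, 6, 7, 8, 9}); every edge is covered by a bag; and for each vertex v the set of bags containing v is connected in the bag tree. The decomposition is therefore valid. The largest bag has 5 vertices, so the width is 4.

Yes; width 4.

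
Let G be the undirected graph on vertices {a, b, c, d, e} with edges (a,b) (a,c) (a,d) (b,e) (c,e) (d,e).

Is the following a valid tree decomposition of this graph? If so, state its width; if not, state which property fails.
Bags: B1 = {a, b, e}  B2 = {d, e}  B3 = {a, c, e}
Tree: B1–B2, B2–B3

No — edge (a,d) lies in no bag.

A tree decomposition must satisfy three properties: every vertex lies in some bag; for every edge, both endpoints lie together in some bag; and for every vertex, the bags containing it form a connected subtree. Here edge (a,d) lies in no bag, so the decomposition is invalid.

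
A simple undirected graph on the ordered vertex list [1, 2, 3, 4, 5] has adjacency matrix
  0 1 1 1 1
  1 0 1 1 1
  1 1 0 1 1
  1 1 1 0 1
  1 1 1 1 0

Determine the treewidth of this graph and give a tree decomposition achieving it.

Treewidth 4.
One such decomposition:
Bags: B1 = {1, 2, 3, 4, 5}
Tree: (single bag)

A single bag containing all 5 vertices is trivially a valid decomposition of width 4. For the lower bound, the 5 vertices {1, 2, 3, 4, 5} are pairwise adjacent, and any tree decomposition puts a clique entirely inside one bag — forcing width ≥ 4. Therefore the treewidth is 4.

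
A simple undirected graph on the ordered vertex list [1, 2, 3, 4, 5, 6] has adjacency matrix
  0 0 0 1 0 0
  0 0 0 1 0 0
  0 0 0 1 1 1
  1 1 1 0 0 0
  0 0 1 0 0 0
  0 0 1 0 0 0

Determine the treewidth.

A width-1 tree decomposition is:
Bags: B1 = {3, 4}  B2 = {1, 4}  B3 = {3, 6}  B4 = {2, 4}  B5 = {3, 5}
Tree: B1–B2, B1–B3, B1–B4, B1–B5
The largest bag has 2 vertices, giving width 1; this decomposition certifies tw(G) ≤ 1. G has an edge, so its treewidth is at least 1. Combining the bounds, tw(G) = 1.

1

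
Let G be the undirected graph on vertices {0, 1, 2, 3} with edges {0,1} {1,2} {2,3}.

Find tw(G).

A width-1 tree decomposition is:
Bags: B1 = {2, 3}  B2 = {1, 2}  B3 = {0, 1}
Tree: B1–B2, B2–B3
The largest bag has 2 vertices, giving width 1; this decomposition certifies tw(G) ≤ 1. Since G has at least one edge (e.g. 3–2), it is not an edgeless graph, so tw(G) ≥ 1. Therefore the treewidth is 1.

1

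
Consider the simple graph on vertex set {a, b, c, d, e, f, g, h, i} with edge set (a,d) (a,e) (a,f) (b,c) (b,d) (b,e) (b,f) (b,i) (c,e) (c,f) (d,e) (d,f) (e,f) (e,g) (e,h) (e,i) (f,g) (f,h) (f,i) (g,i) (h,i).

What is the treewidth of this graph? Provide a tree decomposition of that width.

Each bag holds 4 vertices, so the decomposition has width 3, which upper-bounds the treewidth. For the lower bound, the 4 vertices {e, f, g, i} are pairwise adjacent, and any tree decomposition puts a clique entirely inside one bag — forcing width ≥ 3. Combining the bounds, tw(G) = 3.

Treewidth 3.
Bags: B1 = {e, f, g, i}  B2 = {b, e, f, i}  B3 = {b, d, e, f}  B4 = {e, f, h, i}  B5 = {a, d, e, f}  B6 = {b, c, e, f}
Tree: B1–B2, B2–B3, B1–B4, B3–B5, B3–B6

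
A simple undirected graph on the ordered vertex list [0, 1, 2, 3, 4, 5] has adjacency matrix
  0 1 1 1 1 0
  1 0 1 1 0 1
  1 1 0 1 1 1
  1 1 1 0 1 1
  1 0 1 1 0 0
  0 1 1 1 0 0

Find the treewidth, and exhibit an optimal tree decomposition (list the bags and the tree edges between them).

Every bag has size at most 4, so the width is 4 − 1 = 3 and tw(G) ≤ 3. On the other hand G contains the 4-clique {0, 1, 2, 3}. A clique must lie in a single bag of any decomposition, so no decomposition can have width below 3. The upper and lower bounds meet at 3, so that is the treewidth.

Treewidth 3.
One such decomposition:
Bags: B1 = {0, 1, 2, 3}  B2 = {0, 2, 3, 4}  B3 = {1, 2, 3, 5}
Tree: B1–B2, B1–B3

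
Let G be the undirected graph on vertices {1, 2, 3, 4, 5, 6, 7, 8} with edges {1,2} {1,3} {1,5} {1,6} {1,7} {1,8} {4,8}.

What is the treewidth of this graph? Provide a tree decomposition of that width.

Every bag has size at most 2, so the width is 2 − 1 = 1 and tw(G) ≤ 1. G has an edge, so its treewidth is at least 1. Therefore the treewidth is 1.

Treewidth 1.
One such decomposition:
Bags: B1 = {1, 6}  B2 = {1, 8}  B3 = {1, 3}  B4 = {1, 5}  B5 = {1, 2}  B6 = {1, 7}  B7 = {4, 8}
Tree: B1–B2, B2–B3, B3–B4, B4–B5, B2–B6, B2–B7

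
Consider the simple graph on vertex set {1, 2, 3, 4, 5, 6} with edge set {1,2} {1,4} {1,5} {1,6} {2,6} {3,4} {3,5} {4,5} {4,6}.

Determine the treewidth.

2

A width-2 tree decomposition is:
Bags: B1 = {1, 4, 6}  B2 = {1, 4, 5}  B3 = {1, 2, 6}  B4 = {3, 4, 5}
Tree: B1–B2, B1–B3, B2–B4
Every bag has size at most 3, so the width is 3 − 1 = 2 and tw(G) ≤ 2. On the other hand G contains the 3-clique {1, 2, 6}. A clique must lie in a single bag of any decomposition, so no decomposition can have width below 2. Hence tw(G) = 2 exactly.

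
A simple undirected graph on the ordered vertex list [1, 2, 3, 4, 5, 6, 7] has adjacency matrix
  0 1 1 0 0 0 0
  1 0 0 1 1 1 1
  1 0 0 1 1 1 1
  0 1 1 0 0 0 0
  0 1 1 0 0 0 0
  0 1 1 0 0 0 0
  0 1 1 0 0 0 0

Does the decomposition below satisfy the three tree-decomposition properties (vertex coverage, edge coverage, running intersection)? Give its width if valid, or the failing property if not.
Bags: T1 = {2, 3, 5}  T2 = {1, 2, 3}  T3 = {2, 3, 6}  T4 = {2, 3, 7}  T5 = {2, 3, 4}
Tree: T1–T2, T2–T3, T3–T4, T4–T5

Yes; width 2.

Vertex coverage: the bags together contain {1, 2, 3, 4, 5, 6, 7}, the full vertex set. Edge coverage: each edge of G has both endpoints in at least one bag. Running intersection: for every vertex, the bags containing it form a connected subtree. All three properties hold, so this is a valid tree decomposition of width max|bag| − 1 = 2, and hence tw(G) ≤ 2.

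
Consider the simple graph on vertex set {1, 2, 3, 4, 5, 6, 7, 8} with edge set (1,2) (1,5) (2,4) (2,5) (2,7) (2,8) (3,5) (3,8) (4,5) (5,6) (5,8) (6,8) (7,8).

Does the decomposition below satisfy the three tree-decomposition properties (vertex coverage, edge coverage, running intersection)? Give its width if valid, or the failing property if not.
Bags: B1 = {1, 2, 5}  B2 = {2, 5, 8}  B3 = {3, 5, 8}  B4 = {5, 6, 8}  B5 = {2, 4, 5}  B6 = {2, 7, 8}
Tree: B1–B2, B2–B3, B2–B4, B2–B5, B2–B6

Every vertex of G appears in some bag (union = {1, 2, 3, 4, 5, 6, 7, 8}); every edge is covered by a bag; and for each vertex v the set of bags containing v is connected in the bag tree. The decomposition is therefore valid. The largest bag has 3 vertices, so the width is 2.

Yes; width 2.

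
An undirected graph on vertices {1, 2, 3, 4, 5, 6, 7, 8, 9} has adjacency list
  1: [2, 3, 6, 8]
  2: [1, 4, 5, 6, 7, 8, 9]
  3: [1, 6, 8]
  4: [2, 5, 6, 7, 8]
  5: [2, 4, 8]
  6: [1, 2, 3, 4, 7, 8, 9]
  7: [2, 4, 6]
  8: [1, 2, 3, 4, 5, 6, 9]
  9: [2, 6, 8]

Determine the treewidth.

A width-3 tree decomposition is:
Bags: B1 = {2, 4, 6, 8}  B2 = {1, 2, 6, 8}  B3 = {2, 6, 8, 9}  B4 = {2, 4, 5, 8}  B5 = {2, 4, 6, 7}  B6 = {1, 3, 6, 8}
Tree: B1–B2, B1–B3, B1–B4, B1–B5, B2–B6
Each bag holds 4 vertices, so the decomposition has width 3, which upper-bounds the treewidth. For the lower bound, the 4 vertices {2, 4, 5, 8} are pairwise adjacent, and any tree decomposition puts a clique entirely inside one bag — forcing width ≥ 3. Hence tw(G) = 3 exactly.

3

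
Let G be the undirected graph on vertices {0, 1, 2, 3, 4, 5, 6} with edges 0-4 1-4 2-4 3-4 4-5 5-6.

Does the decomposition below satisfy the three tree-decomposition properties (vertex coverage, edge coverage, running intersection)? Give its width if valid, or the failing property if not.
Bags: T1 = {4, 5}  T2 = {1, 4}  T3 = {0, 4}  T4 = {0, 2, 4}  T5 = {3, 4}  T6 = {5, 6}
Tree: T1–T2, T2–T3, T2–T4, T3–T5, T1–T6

A tree decomposition must satisfy three properties: every vertex lies in some bag; for every edge, both endpoints lie together in some bag; and for every vertex, the bags containing it form a connected subtree. Here bags containing vertex 0 are not connected in the tree, so the decomposition is invalid.

No — bags containing vertex 0 are not connected in the tree.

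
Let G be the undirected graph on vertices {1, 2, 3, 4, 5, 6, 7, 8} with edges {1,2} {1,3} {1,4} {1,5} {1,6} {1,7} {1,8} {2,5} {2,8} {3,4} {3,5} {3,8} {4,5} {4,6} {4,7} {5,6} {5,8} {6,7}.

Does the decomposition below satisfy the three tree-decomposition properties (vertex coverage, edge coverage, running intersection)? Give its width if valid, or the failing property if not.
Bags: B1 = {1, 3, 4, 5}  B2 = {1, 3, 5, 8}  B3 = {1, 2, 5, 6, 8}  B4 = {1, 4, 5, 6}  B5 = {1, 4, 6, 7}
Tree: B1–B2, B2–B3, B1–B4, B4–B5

A tree decomposition must satisfy three properties: every vertex lies in some bag; for every edge, both endpoints lie together in some bag; and for every vertex, the bags containing it form a connected subtree. Here bags containing vertex 6 are not connected in the tree, so the decomposition is invalid.

No — bags containing vertex 6 are not connected in the tree.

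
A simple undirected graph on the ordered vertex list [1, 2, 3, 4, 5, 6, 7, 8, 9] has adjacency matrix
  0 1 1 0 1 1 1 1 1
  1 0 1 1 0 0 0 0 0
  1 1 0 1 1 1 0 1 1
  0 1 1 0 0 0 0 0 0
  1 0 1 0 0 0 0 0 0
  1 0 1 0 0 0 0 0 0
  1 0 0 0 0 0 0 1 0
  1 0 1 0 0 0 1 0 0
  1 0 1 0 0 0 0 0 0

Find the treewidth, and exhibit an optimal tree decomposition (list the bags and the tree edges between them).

Treewidth 2.
One optimal decomposition is:
Bags: B1 = {1, 2, 3}  B2 = {1, 3, 6}  B3 = {1, 3, 9}  B4 = {2, 3, 4}  B5 = {1, 3, 5}  B6 = {1, 3, 8}  B7 = {1, 7, 8}
Tree: B1–B2, B1–B3, B1–B4, B2–B5, B2–B6, B6–B7

Every bag has size at most 3, so the width is 3 − 1 = 2 and tw(G) ≤ 2. Conversely, {1, 2, 3} is a clique of size 3, and the vertices of any clique must share a bag in every tree decomposition; so some bag has ≥ 3 vertices and tw(G) ≥ 2. The upper and lower bounds meet at 2, so that is the treewidth.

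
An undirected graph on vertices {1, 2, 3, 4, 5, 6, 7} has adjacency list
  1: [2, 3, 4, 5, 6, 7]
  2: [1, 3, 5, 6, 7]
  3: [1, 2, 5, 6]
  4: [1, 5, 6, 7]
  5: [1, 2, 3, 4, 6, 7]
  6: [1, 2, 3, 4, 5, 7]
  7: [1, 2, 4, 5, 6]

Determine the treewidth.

A width-4 tree decomposition is:
Bags: B1 = {1, 4, 5, 6, 7}  B2 = {1, 2, 5, 6, 7}  B3 = {1, 2, 3, 5, 6}
Tree: B1–B2, B2–B3
Every bag has size at most 5, so the width is 5 − 1 = 4 and tw(G) ≤ 4. On the other hand G contains the 5-clique {1, 2, 3, 5, 6}. A clique must lie in a single bag of any decomposition, so no decomposition can have width below 4. Therefore the treewidth is 4.

4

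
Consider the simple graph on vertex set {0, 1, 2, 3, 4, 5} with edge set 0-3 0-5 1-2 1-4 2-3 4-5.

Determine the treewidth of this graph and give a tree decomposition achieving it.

Treewidth 2.
Bags: B1 = {1, 2, 4}  B2 = {2, 4, 5}  B3 = {0, 2, 5}  B4 = {0, 2, 3}
Tree: B1–B2, B2–B3, B3–B4

Each bag holds 3 vertices, so the decomposition has width 2, which upper-bounds the treewidth. The edges 2–1–4–5–0–3–2 form a cycle, so G is not a tree and its treewidth is at least 2. The upper and lower bounds meet at 2, so that is the treewidth.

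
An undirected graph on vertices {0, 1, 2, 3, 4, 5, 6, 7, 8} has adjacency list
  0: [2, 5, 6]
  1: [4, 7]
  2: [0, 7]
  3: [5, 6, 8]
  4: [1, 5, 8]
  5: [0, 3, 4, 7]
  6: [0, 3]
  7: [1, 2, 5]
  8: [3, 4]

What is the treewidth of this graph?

A width-3 tree decomposition is:
Bags: B1 = {1, 3, 4, 8}  B2 = {1, 3, 4, 5}  B3 = {1, 3, 5, 7}  B4 = {3, 5, 6, 7}  B5 = {0, 5, 6, 7}  B6 = {0, 2, 6, 7}
Tree: B1–B2, B2–B3, B3–B4, B4–B5, B5–B6
Each bag holds 4 vertices, so the decomposition has width 3, which upper-bounds the treewidth. For the lower bound: the 4 vertex sets {1,4,8}, {3}, {5}, {0,2,6,7} are disjoint, each induces a connected subgraph, and every pair is joined by at least one edge of G. Contracting each set to a single vertex therefore yields K_{4} as a minor, and since treewidth is minor-monotone, tw(G) ≥ tw(K_{4}) = 3. Therefore the treewidth is 3.

3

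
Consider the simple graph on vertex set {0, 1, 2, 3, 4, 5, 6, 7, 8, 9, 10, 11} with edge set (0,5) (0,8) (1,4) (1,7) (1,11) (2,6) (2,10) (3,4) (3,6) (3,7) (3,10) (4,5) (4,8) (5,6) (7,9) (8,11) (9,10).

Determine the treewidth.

3

A width-3 tree decomposition is:
Bags: B1 = {2, 6, 9, 10}  B2 = {3, 6, 9, 10}  B3 = {3, 6, 7, 9}  B4 = {3, 5, 6, 7}  B5 = {3, 4, 5, 7}  B6 = {1, 4, 5, 7}  B7 = {0, 1, 4, 5}  B8 = {0, 1, 4, 8}  B9 = {0, 1, 8, 11}
Tree: B1–B2, B2–B3, B3–B4, B4–B5, B5–B6, B6–B7, B7–B8, B8–B9
Every bag has size at most 4, so the width is 4 − 1 = 3 and tw(G) ≤ 3. For the lower bound: the 4 vertex sets {2,9,10}, {6}, {3}, {1,4,5,7} are disjoint, each induces a connected subgraph, and every pair is joined by at least one edge of G. Contracting each set to a single vertex therefore yields K_{4} as a minor, and since treewidth is minor-monotone, tw(G) ≥ tw(K_{4}) = 3. Combining the bounds, tw(G) = 3.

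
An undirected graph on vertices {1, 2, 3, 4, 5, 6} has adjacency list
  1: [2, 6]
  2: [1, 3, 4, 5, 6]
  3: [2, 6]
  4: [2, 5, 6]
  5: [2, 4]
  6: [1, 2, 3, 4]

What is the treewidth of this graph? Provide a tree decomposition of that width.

Treewidth 2.
One such decomposition:
Bags: B1 = {1, 2, 6}  B2 = {2, 4, 6}  B3 = {2, 4, 5}  B4 = {2, 3, 6}
Tree: B1–B2, B2–B3, B1–B4

Each bag holds 3 vertices, so the decomposition has width 2, which upper-bounds the treewidth. For the lower bound, the 3 vertices {2, 4, 5} are pairwise adjacent, and any tree decomposition puts a clique entirely inside one bag — forcing width ≥ 2. Therefore the treewidth is 2.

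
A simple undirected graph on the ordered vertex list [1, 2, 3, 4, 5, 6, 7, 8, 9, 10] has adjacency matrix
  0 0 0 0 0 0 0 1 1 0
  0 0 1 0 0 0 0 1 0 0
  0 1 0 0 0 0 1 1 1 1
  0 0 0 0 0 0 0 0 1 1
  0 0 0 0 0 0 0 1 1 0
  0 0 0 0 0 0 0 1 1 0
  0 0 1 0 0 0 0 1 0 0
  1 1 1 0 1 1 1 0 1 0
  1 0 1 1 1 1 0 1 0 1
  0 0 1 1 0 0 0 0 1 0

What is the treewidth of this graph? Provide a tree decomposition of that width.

Treewidth 2.
Bags: B1 = {3, 9, 10}  B2 = {3, 8, 9}  B3 = {6, 8, 9}  B4 = {4, 9, 10}  B5 = {1, 8, 9}  B6 = {5, 8, 9}  B7 = {2, 3, 8}  B8 = {3, 7, 8}
Tree: B1–B2, B2–B3, B1–B4, B2–B5, B5–B6, B2–B7, B7–B8

The largest bag has 3 vertices, giving width 2; this decomposition certifies tw(G) ≤ 2. For the lower bound, the 3 vertices {1, 8, 9} are pairwise adjacent, and any tree decomposition puts a clique entirely inside one bag — forcing width ≥ 2. Therefore the treewidth is 2.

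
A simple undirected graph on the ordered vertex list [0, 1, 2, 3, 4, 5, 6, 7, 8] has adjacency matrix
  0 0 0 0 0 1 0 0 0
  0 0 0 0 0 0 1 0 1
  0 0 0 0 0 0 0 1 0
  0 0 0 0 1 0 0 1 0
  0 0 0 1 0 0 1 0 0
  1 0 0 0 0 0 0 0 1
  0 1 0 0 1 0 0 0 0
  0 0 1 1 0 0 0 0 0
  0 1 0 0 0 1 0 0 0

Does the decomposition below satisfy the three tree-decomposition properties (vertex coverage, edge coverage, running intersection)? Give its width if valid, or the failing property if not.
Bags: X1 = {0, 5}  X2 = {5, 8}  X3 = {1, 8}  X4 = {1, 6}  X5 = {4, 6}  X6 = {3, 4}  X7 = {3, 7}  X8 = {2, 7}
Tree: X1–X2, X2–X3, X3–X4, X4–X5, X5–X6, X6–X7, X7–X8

Yes; width 1.

Every vertex of G appears in some bag (union = {0, 1, 2, 3, 4, 5, 6, 7, 8}); every edge is covered by a bag; and for each vertex v the set of bags containing v is connected in the bag tree. The decomposition is therefore valid. The largest bag has 2 vertices, so the width is 1.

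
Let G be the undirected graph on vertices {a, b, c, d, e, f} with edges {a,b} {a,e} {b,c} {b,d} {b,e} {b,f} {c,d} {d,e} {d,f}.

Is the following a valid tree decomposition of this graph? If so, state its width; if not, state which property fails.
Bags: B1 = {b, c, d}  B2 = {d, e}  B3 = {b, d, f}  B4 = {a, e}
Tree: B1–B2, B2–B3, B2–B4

No — edge (b,e) lies in no bag.

A tree decomposition must satisfy three properties: every vertex lies in some bag; for every edge, both endpoints lie together in some bag; and for every vertex, the bags containing it form a connected subtree. Here edge (b,e) lies in no bag, so the decomposition is invalid.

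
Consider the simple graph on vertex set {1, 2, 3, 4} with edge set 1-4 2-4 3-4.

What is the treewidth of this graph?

1

A width-1 tree decomposition is:
Bags: B1 = {3, 4}  B2 = {2, 4}  B3 = {1, 4}
Tree: B1–B2, B1–B3
Every bag has size at most 2, so the width is 2 − 1 = 1 and tw(G) ≤ 1. Since G has at least one edge (e.g. 3–4), it is not an edgeless graph, so tw(G) ≥ 1. Hence tw(G) = 1 exactly.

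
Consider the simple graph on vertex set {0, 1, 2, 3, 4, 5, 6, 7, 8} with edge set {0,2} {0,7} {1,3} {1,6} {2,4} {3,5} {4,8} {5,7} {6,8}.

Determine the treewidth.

A width-2 tree decomposition is:
Bags: B1 = {1, 3, 5}  B2 = {1, 5, 6}  B3 = {5, 6, 8}  B4 = {4, 5, 8}  B5 = {2, 4, 5}  B6 = {0, 2, 5}  B7 = {0, 5, 7}
Tree: B1–B2, B2–B3, B3–B4, B4–B5, B5–B6, B6–B7
Each bag holds 3 vertices, so the decomposition has width 2, which upper-bounds the treewidth. Since 5–3–1–6–8–4–2–0–7–5 is a cycle in G, G is not acyclic. Forests are exactly the graphs of treewidth ≤ 1, so tw(G) ≥ 2. The upper and lower bounds meet at 2, so that is the treewidth.

2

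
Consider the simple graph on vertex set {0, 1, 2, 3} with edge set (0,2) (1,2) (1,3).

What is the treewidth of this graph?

A width-1 tree decomposition is:
Bags: B1 = {0, 2}  B2 = {1, 2}  B3 = {1, 3}
Tree: B1–B2, B2–B3
Every bag has size at most 2, so the width is 2 − 1 = 1 and tw(G) ≤ 1. Any graph with an edge has treewidth ≥ 1, and G has the edge 0–2. Therefore the treewidth is 1.

1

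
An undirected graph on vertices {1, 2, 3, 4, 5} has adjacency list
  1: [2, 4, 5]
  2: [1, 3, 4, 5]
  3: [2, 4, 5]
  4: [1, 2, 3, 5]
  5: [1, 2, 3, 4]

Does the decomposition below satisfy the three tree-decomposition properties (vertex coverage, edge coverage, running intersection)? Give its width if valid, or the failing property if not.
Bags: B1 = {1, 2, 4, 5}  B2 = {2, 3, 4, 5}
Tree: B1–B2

Checking the three conditions: (i) the bags cover all of {1, 2, 3, 4, 5}; (ii) for each edge, some bag contains both endpoints; (iii) the bags containing any fixed vertex form a subtree. All hold, so the decomposition is valid with width 4 − 1 = 3.

Yes; width 3.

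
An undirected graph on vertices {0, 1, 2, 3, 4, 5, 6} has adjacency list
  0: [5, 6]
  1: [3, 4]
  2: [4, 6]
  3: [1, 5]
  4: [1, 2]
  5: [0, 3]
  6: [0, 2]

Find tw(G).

2

A width-2 tree decomposition is:
Bags: B1 = {2, 4, 6}  B2 = {0, 4, 6}  B3 = {0, 4, 5}  B4 = {3, 4, 5}  B5 = {1, 3, 4}
Tree: B1–B2, B2–B3, B3–B4, B4–B5
Each bag holds 3 vertices, so the decomposition has width 2, which upper-bounds the treewidth. Since 4–2–6–0–5–3–1–4 is a cycle in G, G is not acyclic. Forests are exactly the graphs of treewidth ≤ 1, so tw(G) ≥ 2. Therefore the treewidth is 2.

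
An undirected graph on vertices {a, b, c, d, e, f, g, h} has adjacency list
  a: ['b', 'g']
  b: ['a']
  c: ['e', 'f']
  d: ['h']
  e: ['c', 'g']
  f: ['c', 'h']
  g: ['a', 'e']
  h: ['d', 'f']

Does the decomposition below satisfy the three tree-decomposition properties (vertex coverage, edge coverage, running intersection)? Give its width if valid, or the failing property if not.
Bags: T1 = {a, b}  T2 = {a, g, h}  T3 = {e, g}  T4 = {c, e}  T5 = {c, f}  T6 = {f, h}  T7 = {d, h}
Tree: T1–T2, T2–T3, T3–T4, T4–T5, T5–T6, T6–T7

A tree decomposition must satisfy three properties: every vertex lies in some bag; for every edge, both endpoints lie together in some bag; and for every vertex, the bags containing it form a connected subtree. Here bags containing vertex h are not connected in the tree, so the decomposition is invalid.

No — bags containing vertex h are not connected in the tree.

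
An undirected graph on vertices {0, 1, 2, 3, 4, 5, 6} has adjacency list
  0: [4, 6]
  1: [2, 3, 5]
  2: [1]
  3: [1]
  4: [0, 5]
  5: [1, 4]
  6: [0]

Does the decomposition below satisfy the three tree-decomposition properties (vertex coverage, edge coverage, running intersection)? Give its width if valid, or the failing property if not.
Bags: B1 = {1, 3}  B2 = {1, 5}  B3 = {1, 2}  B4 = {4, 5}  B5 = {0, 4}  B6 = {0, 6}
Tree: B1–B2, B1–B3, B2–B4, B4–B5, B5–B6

Yes; width 1.

Every vertex of G appears in some bag (union = {0, 1, 2, 3, 4, 5, 6}); every edge is covered by a bag; and for each vertex v the set of bags containing v is connected in the bag tree. The decomposition is therefore valid. The largest bag has 2 vertices, so the width is 1.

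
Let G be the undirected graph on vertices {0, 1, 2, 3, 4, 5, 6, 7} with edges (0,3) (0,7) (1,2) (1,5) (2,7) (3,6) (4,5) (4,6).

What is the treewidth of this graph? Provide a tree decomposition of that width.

The largest bag has 3 vertices, giving width 2; this decomposition certifies tw(G) ≤ 2. The edges 3–0–7–2–1–5–4–6–3 form a cycle, so G is not a tree and its treewidth is at least 2. Therefore the treewidth is 2.

Treewidth 2.
One such decomposition:
Bags: B1 = {0, 3, 7}  B2 = {2, 3, 7}  B3 = {1, 2, 3}  B4 = {1, 3, 5}  B5 = {3, 4, 5}  B6 = {3, 4, 6}
Tree: B1–B2, B2–B3, B3–B4, B4–B5, B5–B6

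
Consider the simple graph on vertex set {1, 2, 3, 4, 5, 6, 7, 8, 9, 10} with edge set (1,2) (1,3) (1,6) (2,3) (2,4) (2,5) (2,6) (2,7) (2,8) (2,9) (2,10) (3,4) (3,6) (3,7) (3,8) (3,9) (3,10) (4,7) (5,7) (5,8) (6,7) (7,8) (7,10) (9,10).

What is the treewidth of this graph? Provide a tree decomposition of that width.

Every bag has size at most 4, so the width is 4 − 1 = 3 and tw(G) ≤ 3. Conversely, {1, 2, 3, 6} is a clique of size 4, and the vertices of any clique must share a bag in every tree decomposition; so some bag has ≥ 4 vertices and tw(G) ≥ 3. Hence tw(G) = 3 exactly.

Treewidth 3.
Bags: B1 = {2, 3, 4, 7}  B2 = {2, 3, 6, 7}  B3 = {2, 3, 7, 10}  B4 = {1, 2, 3, 6}  B5 = {2, 3, 7, 8}  B6 = {2, 3, 9, 10}  B7 = {2, 5, 7, 8}
Tree: B1–B2, B2–B3, B2–B4, B2–B5, B3–B6, B5–B7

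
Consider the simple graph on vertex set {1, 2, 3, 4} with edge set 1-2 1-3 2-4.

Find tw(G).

1

A width-1 tree decomposition is:
Bags: B1 = {1, 3}  B2 = {1, 2}  B3 = {2, 4}
Tree: B1–B2, B2–B3
Every bag has size at most 2, so the width is 2 − 1 = 1 and tw(G) ≤ 1. Any graph with an edge has treewidth ≥ 1, and G has the edge 1–3. Hence tw(G) = 1 exactly.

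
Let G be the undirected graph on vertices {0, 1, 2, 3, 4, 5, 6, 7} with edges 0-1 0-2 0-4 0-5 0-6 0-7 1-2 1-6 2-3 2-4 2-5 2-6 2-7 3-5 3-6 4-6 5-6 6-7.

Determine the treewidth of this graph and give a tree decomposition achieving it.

The largest bag has 4 vertices, giving width 3; this decomposition certifies tw(G) ≤ 3. On the other hand G contains the 4-clique {0, 1, 2, 6}. A clique must lie in a single bag of any decomposition, so no decomposition can have width below 3. Combining the bounds, tw(G) = 3.

Treewidth 3.
Bags: B1 = {0, 2, 4, 6}  B2 = {0, 2, 5, 6}  B3 = {0, 1, 2, 6}  B4 = {2, 3, 5, 6}  B5 = {0, 2, 6, 7}
Tree: B1–B2, B1–B3, B2–B4, B3–B5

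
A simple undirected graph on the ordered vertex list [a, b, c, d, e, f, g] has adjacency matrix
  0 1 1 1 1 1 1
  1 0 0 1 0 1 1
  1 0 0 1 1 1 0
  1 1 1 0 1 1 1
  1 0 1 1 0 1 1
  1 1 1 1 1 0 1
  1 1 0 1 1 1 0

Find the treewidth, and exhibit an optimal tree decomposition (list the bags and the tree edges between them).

Each bag holds 5 vertices, so the decomposition has width 4, which upper-bounds the treewidth. For the lower bound, the 5 vertices {a, d, e, f, g} are pairwise adjacent, and any tree decomposition puts a clique entirely inside one bag — forcing width ≥ 4. Combining the bounds, tw(G) = 4.

Treewidth 4.
One optimal decomposition is:
Bags: B1 = {a, b, d, f, g}  B2 = {a, d, e, f, g}  B3 = {a, c, d, e, f}
Tree: B1–B2, B2–B3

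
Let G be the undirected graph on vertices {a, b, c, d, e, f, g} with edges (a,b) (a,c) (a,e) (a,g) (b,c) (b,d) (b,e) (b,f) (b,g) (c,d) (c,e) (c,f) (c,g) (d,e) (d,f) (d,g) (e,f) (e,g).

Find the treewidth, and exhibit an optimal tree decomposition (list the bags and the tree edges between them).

Treewidth 4.
One such decomposition:
Bags: B1 = {b, c, d, e, f}  B2 = {b, c, d, e, g}  B3 = {a, b, c, e, g}
Tree: B1–B2, B2–B3

The largest bag has 5 vertices, giving width 4; this decomposition certifies tw(G) ≤ 4. Conversely, {b, c, d, e, g} is a clique of size 5, and the vertices of any clique must share a bag in every tree decomposition; so some bag has ≥ 5 vertices and tw(G) ≥ 4. Combining the bounds, tw(G) = 4.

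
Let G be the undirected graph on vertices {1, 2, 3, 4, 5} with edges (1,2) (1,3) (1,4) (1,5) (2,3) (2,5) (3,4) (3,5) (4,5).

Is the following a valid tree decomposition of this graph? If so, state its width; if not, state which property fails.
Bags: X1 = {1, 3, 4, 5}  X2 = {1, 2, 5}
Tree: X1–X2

A tree decomposition must satisfy three properties: every vertex lies in some bag; for every edge, both endpoints lie together in some bag; and for every vertex, the bags containing it form a connected subtree. Here edge (3,2) lies in no bag, so the decomposition is invalid.

No — edge (3,2) lies in no bag.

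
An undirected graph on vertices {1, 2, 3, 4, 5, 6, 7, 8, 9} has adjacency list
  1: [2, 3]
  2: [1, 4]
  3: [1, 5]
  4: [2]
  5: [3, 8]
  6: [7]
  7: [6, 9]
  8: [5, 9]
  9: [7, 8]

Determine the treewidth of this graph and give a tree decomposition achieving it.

Treewidth 1.
Bags: B1 = {6, 7}  B2 = {7, 9}  B3 = {8, 9}  B4 = {5, 8}  B5 = {3, 5}  B6 = {1, 3}  B7 = {1, 2}  B8 = {2, 4}
Tree: B1–B2, B2–B3, B3–B4, B4–B5, B5–B6, B6–B7, B7–B8

Each bag holds 2 vertices, so the decomposition has width 1, which upper-bounds the treewidth. Since G has at least one edge (e.g. 6–7), it is not an edgeless graph, so tw(G) ≥ 1. The upper and lower bounds meet at 1, so that is the treewidth.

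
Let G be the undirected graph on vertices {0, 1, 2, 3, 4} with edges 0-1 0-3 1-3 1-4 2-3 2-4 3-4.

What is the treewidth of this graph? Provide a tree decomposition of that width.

Treewidth 2.
One such decomposition:
Bags: B1 = {1, 3, 4}  B2 = {2, 3, 4}  B3 = {0, 1, 3}
Tree: B1–B2, B1–B3

The largest bag has 3 vertices, giving width 2; this decomposition certifies tw(G) ≤ 2. Conversely, {0, 1, 3} is a clique of size 3, and the vertices of any clique must share a bag in every tree decomposition; so some bag has ≥ 3 vertices and tw(G) ≥ 2. Therefore the treewidth is 2.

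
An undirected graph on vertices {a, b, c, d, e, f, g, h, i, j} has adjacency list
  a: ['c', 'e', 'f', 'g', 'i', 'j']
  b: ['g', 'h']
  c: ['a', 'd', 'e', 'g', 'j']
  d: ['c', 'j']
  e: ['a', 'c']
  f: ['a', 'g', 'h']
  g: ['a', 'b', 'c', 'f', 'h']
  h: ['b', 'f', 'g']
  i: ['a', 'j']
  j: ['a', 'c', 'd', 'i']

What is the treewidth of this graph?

2

A width-2 tree decomposition is:
Bags: B1 = {a, f, g}  B2 = {a, c, g}  B3 = {a, c, e}  B4 = {f, g, h}  B5 = {a, c, j}  B6 = {c, d, j}  B7 = {a, i, j}  B8 = {b, g, h}
Tree: B1–B2, B2–B3, B1–B4, B3–B5, B5–B6, B5–B7, B4–B8
The largest bag has 3 vertices, giving width 2; this decomposition certifies tw(G) ≤ 2. Conversely, {c, d, j} is a clique of size 3, and the vertices of any clique must share a bag in every tree decomposition; so some bag has ≥ 3 vertices and tw(G) ≥ 2. The upper and lower bounds meet at 2, so that is the treewidth.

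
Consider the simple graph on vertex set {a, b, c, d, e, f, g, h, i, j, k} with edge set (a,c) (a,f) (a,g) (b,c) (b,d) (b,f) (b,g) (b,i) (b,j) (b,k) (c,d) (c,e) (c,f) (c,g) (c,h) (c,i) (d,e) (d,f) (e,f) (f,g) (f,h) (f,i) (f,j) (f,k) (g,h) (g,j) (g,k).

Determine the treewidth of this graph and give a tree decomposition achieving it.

Treewidth 3.
Bags: B1 = {c, f, g, h}  B2 = {b, c, f, g}  B3 = {b, f, g, k}  B4 = {b, c, d, f}  B5 = {b, f, g, j}  B6 = {a, c, f, g}  B7 = {b, c, f, i}  B8 = {c, d, e, f}
Tree: B1–B2, B2–B3, B2–B4, B3–B5, B2–B6, B2–B7, B4–B8

Every bag has size at most 4, so the width is 4 − 1 = 3 and tw(G) ≤ 3. Conversely, {b, f, g, j} is a clique of size 4, and the vertices of any clique must share a bag in every tree decomposition; so some bag has ≥ 4 vertices and tw(G) ≥ 3. Combining the bounds, tw(G) = 3.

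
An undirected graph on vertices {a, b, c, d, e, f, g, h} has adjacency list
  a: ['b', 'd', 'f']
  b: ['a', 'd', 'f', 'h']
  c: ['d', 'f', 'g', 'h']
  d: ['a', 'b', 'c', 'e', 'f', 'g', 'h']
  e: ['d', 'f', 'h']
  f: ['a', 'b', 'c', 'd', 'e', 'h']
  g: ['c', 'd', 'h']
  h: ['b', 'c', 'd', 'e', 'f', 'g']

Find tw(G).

3

A width-3 tree decomposition is:
Bags: B1 = {b, d, f, h}  B2 = {a, b, d, f}  B3 = {d, e, f, h}  B4 = {c, d, f, h}  B5 = {c, d, g, h}
Tree: B1–B2, B1–B3, B1–B4, B4–B5
Every bag has size at most 4, so the width is 4 − 1 = 3 and tw(G) ≤ 3. On the other hand G contains the 4-clique {c, d, g, h}. A clique must lie in a single bag of any decomposition, so no decomposition can have width below 3. Hence tw(G) = 3 exactly.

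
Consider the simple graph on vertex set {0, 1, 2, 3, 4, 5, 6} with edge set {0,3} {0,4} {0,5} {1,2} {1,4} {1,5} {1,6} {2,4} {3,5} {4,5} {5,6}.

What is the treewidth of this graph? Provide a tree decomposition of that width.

The largest bag has 3 vertices, giving width 2; this decomposition certifies tw(G) ≤ 2. For the lower bound, the 3 vertices {1, 2, 4} are pairwise adjacent, and any tree decomposition puts a clique entirely inside one bag — forcing width ≥ 2. Hence tw(G) = 2 exactly.

Treewidth 2.
Bags: B1 = {1, 5, 6}  B2 = {1, 4, 5}  B3 = {0, 4, 5}  B4 = {1, 2, 4}  B5 = {0, 3, 5}
Tree: B1–B2, B2–B3, B2–B4, B3–B5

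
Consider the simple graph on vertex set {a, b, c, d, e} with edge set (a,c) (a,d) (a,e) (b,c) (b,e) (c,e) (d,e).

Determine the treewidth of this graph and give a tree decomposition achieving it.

Treewidth 2.
Bags: B1 = {a, c, e}  B2 = {a, d, e}  B3 = {b, c, e}
Tree: B1–B2, B1–B3

Every bag has size at most 3, so the width is 3 − 1 = 2 and tw(G) ≤ 2. On the other hand G contains the 3-clique {a, d, e}. A clique must lie in a single bag of any decomposition, so no decomposition can have width below 2. Therefore the treewidth is 2.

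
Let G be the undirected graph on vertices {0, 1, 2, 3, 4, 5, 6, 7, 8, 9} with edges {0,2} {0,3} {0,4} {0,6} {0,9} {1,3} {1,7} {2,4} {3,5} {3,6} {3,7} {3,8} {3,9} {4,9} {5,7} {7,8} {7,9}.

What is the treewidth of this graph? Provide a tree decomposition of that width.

Treewidth 2.
Bags: B1 = {3, 7, 9}  B2 = {0, 3, 9}  B3 = {0, 4, 9}  B4 = {0, 3, 6}  B5 = {3, 5, 7}  B6 = {1, 3, 7}  B7 = {0, 2, 4}  B8 = {3, 7, 8}
Tree: B1–B2, B2–B3, B2–B4, B1–B5, B1–B6, B3–B7, B6–B8

Each bag holds 3 vertices, so the decomposition has width 2, which upper-bounds the treewidth. For the lower bound, the 3 vertices {0, 2, 4} are pairwise adjacent, and any tree decomposition puts a clique entirely inside one bag — forcing width ≥ 2. The upper and lower bounds meet at 2, so that is the treewidth.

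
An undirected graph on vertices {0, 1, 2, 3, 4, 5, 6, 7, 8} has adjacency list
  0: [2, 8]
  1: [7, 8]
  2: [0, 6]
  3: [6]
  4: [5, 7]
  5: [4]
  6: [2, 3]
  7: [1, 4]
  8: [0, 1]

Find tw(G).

A width-1 tree decomposition is:
Bags: B1 = {4, 5}  B2 = {4, 7}  B3 = {1, 7}  B4 = {1, 8}  B5 = {0, 8}  B6 = {0, 2}  B7 = {2, 6}  B8 = {3, 6}
Tree: B1–B2, B2–B3, B3–B4, B4–B5, B5–B6, B6–B7, B7–B8
The largest bag has 2 vertices, giving width 1; this decomposition certifies tw(G) ≤ 1. Any graph with an edge has treewidth ≥ 1, and G has the edge 5–4. Therefore the treewidth is 1.

1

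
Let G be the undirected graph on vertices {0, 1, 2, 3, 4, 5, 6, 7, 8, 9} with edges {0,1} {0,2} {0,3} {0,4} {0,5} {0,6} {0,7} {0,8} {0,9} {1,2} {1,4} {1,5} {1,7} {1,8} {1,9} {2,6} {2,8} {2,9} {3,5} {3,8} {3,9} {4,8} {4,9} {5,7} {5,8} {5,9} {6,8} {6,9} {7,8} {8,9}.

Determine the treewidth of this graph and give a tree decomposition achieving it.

The largest bag has 5 vertices, giving width 4; this decomposition certifies tw(G) ≤ 4. For the lower bound, the 5 vertices {0, 1, 2, 8, 9} are pairwise adjacent, and any tree decomposition puts a clique entirely inside one bag — forcing width ≥ 4. Hence tw(G) = 4 exactly.

Treewidth 4.
One such decomposition:
Bags: B1 = {0, 1, 5, 8, 9}  B2 = {0, 3, 5, 8, 9}  B3 = {0, 1, 2, 8, 9}  B4 = {0, 1, 5, 7, 8}  B5 = {0, 2, 6, 8, 9}  B6 = {0, 1, 4, 8, 9}
Tree: B1–B2, B1–B3, B1–B4, B3–B5, B3–B6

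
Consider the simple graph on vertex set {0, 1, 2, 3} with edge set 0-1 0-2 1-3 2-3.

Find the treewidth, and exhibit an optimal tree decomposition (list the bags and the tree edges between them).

Treewidth 2.
One optimal decomposition is:
Bags: B1 = {0, 1, 3}  B2 = {0, 2, 3}
Tree: B1–B2

Every bag has size at most 3, so the width is 3 − 1 = 2 and tw(G) ≤ 2. The edges 3–1–0–2–3 form a cycle, so G is not a tree and its treewidth is at least 2. The upper and lower bounds meet at 2, so that is the treewidth.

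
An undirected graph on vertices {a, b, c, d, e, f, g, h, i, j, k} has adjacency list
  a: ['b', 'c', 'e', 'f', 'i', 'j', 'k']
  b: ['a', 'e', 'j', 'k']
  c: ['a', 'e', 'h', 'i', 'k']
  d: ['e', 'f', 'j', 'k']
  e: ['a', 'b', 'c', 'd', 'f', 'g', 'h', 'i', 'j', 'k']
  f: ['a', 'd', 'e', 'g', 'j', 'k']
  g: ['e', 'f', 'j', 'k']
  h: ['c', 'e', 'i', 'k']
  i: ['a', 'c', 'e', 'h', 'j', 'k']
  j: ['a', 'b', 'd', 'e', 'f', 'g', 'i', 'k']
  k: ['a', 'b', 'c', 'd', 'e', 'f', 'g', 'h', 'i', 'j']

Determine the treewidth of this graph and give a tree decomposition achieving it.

The largest bag has 5 vertices, giving width 4; this decomposition certifies tw(G) ≤ 4. On the other hand G contains the 5-clique {d, e, f, j, k}. A clique must lie in a single bag of any decomposition, so no decomposition can have width below 4. Therefore the treewidth is 4.

Treewidth 4.
Bags: B1 = {a, e, i, j, k}  B2 = {a, e, f, j, k}  B3 = {a, b, e, j, k}  B4 = {a, c, e, i, k}  B5 = {e, f, g, j, k}  B6 = {c, e, h, i, k}  B7 = {d, e, f, j, k}
Tree: B1–B2, B1–B3, B1–B4, B2–B5, B4–B6, B5–B7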